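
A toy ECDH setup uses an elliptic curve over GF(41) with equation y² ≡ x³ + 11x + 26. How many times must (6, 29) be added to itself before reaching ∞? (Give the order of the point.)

4

2P: tangent at (6, 29): λ = (3·6² + 11)/(2·29) ≡ 37/17. 17⁻¹ ≡ 29 (mod 41) since 17·29 = 493 ≡ 1, so λ ≡ 37·29 ≡ 7.
  x = λ² - 6 - 6 = 49 - 12 ≡ 37; y = λ·(6 - 37) - 29 ≡ 0. → (37, 0)
3P: (37, 0) + (6, 29). λ = (29 - 0)/(6 - 37) ≡ 29/10 mod 41. 10⁻¹ ≡ 37 (mod 41), so λ ≡ 7.
  x = λ² - 37 - 6 = 49 - 43 ≡ 6; y = λ·(37 - 6) - 0 ≡ 12. → (6, 12)
4P: (6, 12) + (6, 29): same x and y₁ ≡ -y₂, so the sum is ∞.
4P = ∞, so the order is 4.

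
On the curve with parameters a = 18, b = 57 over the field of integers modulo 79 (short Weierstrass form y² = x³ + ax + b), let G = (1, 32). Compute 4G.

Repeated addition: build up to 4G.
2G: tangent at (1, 32): λ = (3·1² + 18)/(2·32) ≡ 21/64. 64⁻¹ ≡ 21 (mod 79), so λ ≡ 21·21 ≡ 46.
  x = λ² - 1 - 1 = 2116 - 2 ≡ 60; y = λ·(1 - 60) - 32 ≡ 19. → (60, 19)
3G: (60, 19) + (1, 32). λ = (32 - 19)/(1 - 60) ≡ 13/20 mod 79. 20⁻¹ ≡ 4 (mod 79), so λ ≡ 52.
  x = λ² - 60 - 1 = 2704 - 61 ≡ 36; y = λ·(60 - 36) - 19 ≡ 44. → (36, 44)
4G: (36, 44) + (1, 32). λ = (32 - 44)/(1 - 36) ≡ 67/44 mod 79. 44⁻¹ ≡ 9 (mod 79), so λ ≡ 50.
  x = λ² - 36 - 1 = 2500 - 37 ≡ 14; y = λ·(36 - 14) - 44 ≡ 29. → (14, 29)

(14, 29)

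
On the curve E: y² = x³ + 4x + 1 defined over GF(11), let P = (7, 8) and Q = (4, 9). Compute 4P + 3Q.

(7, 8)

First 4P:
Repeated addition: build up to 4P.
2P: tangent at (7, 8): λ = (3·7² + 4)/(2·8) ≡ 8/5. 5⁻¹ ≡ 9 (mod 11) since 5·9 = 45 ≡ 1, so λ ≡ 8·9 ≡ 6.
  x = λ² - 7 - 7 = 36 - 14 ≡ 0; y = λ·(7 - 0) - 8 ≡ 1. → (0, 1)
3P: (0, 1) + (7, 8). λ = (8 - 1)/(7 - 0) ≡ 7/7 mod 11. 7⁻¹ ≡ 8 (mod 11) since 7·8 = 56 ≡ 1, so λ ≡ 1.
  x = λ² - 0 - 7 = 1 - 7 ≡ 5; y = λ·(0 - 5) - 1 ≡ 5. → (5, 5)
4P: (5, 5) + (7, 8). λ = (8 - 5)/(7 - 5) ≡ 3/2 mod 11. 2⁻¹ ≡ 6 (mod 11), so λ ≡ 7.
  x = λ² - 5 - 7 = 49 - 12 ≡ 4; y = λ·(5 - 4) - 5 ≡ 2. → (4, 2)
4P = (4, 2).
Next 3Q:
Repeated addition: build up to 3Q.
2Q: tangent at (4, 9): λ = (3·4² + 4)/(2·9) ≡ 8/7. 7⁻¹ ≡ 8 (mod 11) since 7·8 = 56 ≡ 1, so λ ≡ 8·8 ≡ 9.
  x = λ² - 4 - 4 = 81 - 8 ≡ 7; y = λ·(4 - 7) - 9 ≡ 8. → (7, 8)
3Q: (7, 8) + (4, 9). λ = (9 - 8)/(4 - 7) ≡ 1/8 mod 11. 8⁻¹ ≡ 7 (mod 11), so λ ≡ 7.
  x = λ² - 7 - 4 = 49 - 11 ≡ 5; y = λ·(7 - 5) - 8 ≡ 6. → (5, 6)
3Q = (5, 6).
Finally 4P + 3Q:
(4, 2) + (5, 6). λ = (6 - 2)/(5 - 4) ≡ 4/1 mod 11. 1⁻¹ ≡ 1 (mod 11) since 1·1 = 1 ≡ 1, so λ ≡ 4.
  x = λ² - 4 - 5 = 16 - 9 ≡ 7; y = λ·(4 - 7) - 2 ≡ 8. → (7, 8)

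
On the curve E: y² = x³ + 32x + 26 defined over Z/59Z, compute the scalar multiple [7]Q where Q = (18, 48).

Repeated addition: build up to 7Q.
2Q: tangent at (18, 48): λ = (3·18² + 32)/(2·48) ≡ 1/37. 37⁻¹ ≡ 8 (mod 59), so λ ≡ 1·8 ≡ 8.
  x = λ² - 18 - 18 = 64 - 36 ≡ 28; y = λ·(18 - 28) - 48 ≡ 49. → (28, 49)
3Q: (28, 49) + (18, 48). λ = (48 - 49)/(18 - 28) ≡ 58/49 mod 59. 49⁻¹ ≡ 53 (mod 59), so λ ≡ 6.
  x = λ² - 28 - 18 = 36 - 46 ≡ 49; y = λ·(28 - 49) - 49 ≡ 2. → (49, 2)
4Q: (49, 2) + (18, 48). λ = (48 - 2)/(18 - 49) ≡ 46/28 mod 59. 28⁻¹ ≡ 19 (mod 59), so λ ≡ 48.
  x = λ² - 49 - 18 = 2304 - 67 ≡ 54; y = λ·(49 - 54) - 2 ≡ 53. → (54, 53)
5Q: (54, 53) + (18, 48). λ = (48 - 53)/(18 - 54) ≡ 54/23 mod 59. 23⁻¹ ≡ 18 (mod 59), so λ ≡ 28.
  x = λ² - 54 - 18 = 784 - 72 ≡ 4; y = λ·(54 - 4) - 53 ≡ 49. → (4, 49)
6Q: (4, 49) + (18, 48). λ = (48 - 49)/(18 - 4) ≡ 58/14 mod 59. 14⁻¹ ≡ 38 (mod 59) since 14·38 = 532 ≡ 1, so λ ≡ 21.
  x = λ² - 4 - 18 = 441 - 22 ≡ 6; y = λ·(4 - 6) - 49 ≡ 27. → (6, 27)
7Q: (6, 27) + (18, 48). λ = (48 - 27)/(18 - 6) ≡ 21/12 mod 59. 12⁻¹ ≡ 5 (mod 59) since 12·5 = 60 ≡ 1, so λ ≡ 46.
  x = λ² - 6 - 18 = 2116 - 24 ≡ 27; y = λ·(6 - 27) - 27 ≡ 10. → (27, 10)

(27, 10)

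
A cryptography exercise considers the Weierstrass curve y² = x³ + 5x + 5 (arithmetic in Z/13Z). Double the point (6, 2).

tangent at (6, 2): λ = (3·6² + 5)/(2·2) ≡ 9/4. 4⁻¹ ≡ 10 (mod 13) since 4·10 = 40 ≡ 1, so λ ≡ 9·10 ≡ 12.
  x = λ² - 6 - 6 = 144 - 12 ≡ 2; y = λ·(6 - 2) - 2 ≡ 7. → (2, 7)

(2, 7)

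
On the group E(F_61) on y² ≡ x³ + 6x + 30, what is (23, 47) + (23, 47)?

tangent at (23, 47): λ = (3·23² + 6)/(2·47) ≡ 7/33. 33⁻¹ ≡ 37 (mod 61) since 33·37 = 1221 ≡ 1, so λ ≡ 7·37 ≡ 15.
  x = λ² - 23 - 23 = 225 - 46 ≡ 57; y = λ·(23 - 57) - 47 ≡ 53. → (57, 53)

(57, 53)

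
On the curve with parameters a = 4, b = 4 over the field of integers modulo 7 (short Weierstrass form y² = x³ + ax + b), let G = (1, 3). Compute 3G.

(5, 3)

Repeated addition: build up to 3G.
2G: tangent at (1, 3): λ = (3·1² + 4)/(2·3) ≡ 0/6. 6⁻¹ ≡ 6 (mod 7), so λ ≡ 0·6 ≡ 0.
  x = λ² - 1 - 1 = 0 - 2 ≡ 5; y = λ·(1 - 5) - 3 ≡ 4. → (5, 4)
3G: (5, 4) + (1, 3). λ = (3 - 4)/(1 - 5) ≡ 6/3 mod 7. 3⁻¹ ≡ 5 (mod 7), so λ ≡ 2.
  x = λ² - 5 - 1 = 4 - 6 ≡ 5; y = λ·(5 - 5) - 4 ≡ 3. → (5, 3)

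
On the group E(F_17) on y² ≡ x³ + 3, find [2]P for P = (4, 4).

tangent at (4, 4): λ = (3·4² + 0)/(2·4) ≡ 14/8. 8⁻¹ ≡ 15 (mod 17), so λ ≡ 14·15 ≡ 6.
  x = λ² - 4 - 4 = 36 - 8 ≡ 11; y = λ·(4 - 11) - 4 ≡ 5. → (11, 5)

(11, 5)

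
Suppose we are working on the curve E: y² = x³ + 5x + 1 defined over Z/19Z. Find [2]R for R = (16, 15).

tangent at (16, 15): λ = (3·16² + 5)/(2·15) ≡ 13/11. 11⁻¹ ≡ 7 (mod 19), so λ ≡ 13·7 ≡ 15.
  x = λ² - 16 - 16 = 225 - 32 ≡ 3; y = λ·(16 - 3) - 15 ≡ 9. → (3, 9)

(3, 9)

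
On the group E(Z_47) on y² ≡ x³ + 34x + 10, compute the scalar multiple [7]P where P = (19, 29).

Repeated addition: build up to 7P.
2P: tangent at (19, 29): λ = (3·19² + 34)/(2·29) ≡ 36/11. 11⁻¹ ≡ 30 (mod 47), so λ ≡ 36·30 ≡ 46.
  x = λ² - 19 - 19 = 2116 - 38 ≡ 10; y = λ·(19 - 10) - 29 ≡ 9. → (10, 9)
3P: (10, 9) + (19, 29). λ = (29 - 9)/(19 - 10) ≡ 20/9 mod 47. 9⁻¹ ≡ 21 (mod 47), so λ ≡ 44.
  x = λ² - 10 - 19 = 1936 - 29 ≡ 27; y = λ·(10 - 27) - 9 ≡ 42. → (27, 42)
4P: (27, 42) + (19, 29). λ = (29 - 42)/(19 - 27) ≡ 34/39 mod 47. 39⁻¹ ≡ 41 (mod 47) since 39·41 = 1599 ≡ 1, so λ ≡ 31.
  x = λ² - 27 - 19 = 961 - 46 ≡ 22; y = λ·(27 - 22) - 42 ≡ 19. → (22, 19)
5P: (22, 19) + (19, 29). λ = (29 - 19)/(19 - 22) ≡ 10/44 mod 47. 44⁻¹ ≡ 31 (mod 47), so λ ≡ 28.
  x = λ² - 22 - 19 = 784 - 41 ≡ 38; y = λ·(22 - 38) - 19 ≡ 3. → (38, 3)
6P: (38, 3) + (19, 29). λ = (29 - 3)/(19 - 38) ≡ 26/28 mod 47. 28⁻¹ ≡ 42 (mod 47), so λ ≡ 11.
  x = λ² - 38 - 19 = 121 - 57 ≡ 17; y = λ·(38 - 17) - 3 ≡ 40. → (17, 40)
7P: (17, 40) + (19, 29). λ = (29 - 40)/(19 - 17) ≡ 36/2 mod 47. 2⁻¹ ≡ 24 (mod 47) since 2·24 = 48 ≡ 1, so λ ≡ 18.
  x = λ² - 17 - 19 = 324 - 36 ≡ 6; y = λ·(17 - 6) - 40 ≡ 17. → (6, 17)

(6, 17)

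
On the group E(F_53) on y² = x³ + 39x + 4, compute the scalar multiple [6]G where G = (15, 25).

(3, 28)

Repeated addition: build up to 6G.
2G: tangent at (15, 25): λ = (3·15² + 39)/(2·25) ≡ 25/50. 50⁻¹ ≡ 35 (mod 53), so λ ≡ 25·35 ≡ 27.
  x = λ² - 15 - 15 = 729 - 30 ≡ 10; y = λ·(15 - 10) - 25 ≡ 4. → (10, 4)
3G: (10, 4) + (15, 25). λ = (25 - 4)/(15 - 10) ≡ 21/5 mod 53. 5⁻¹ ≡ 32 (mod 53), so λ ≡ 36.
  x = λ² - 10 - 15 = 1296 - 25 ≡ 52; y = λ·(10 - 52) - 4 ≡ 21. → (52, 21)
4G: (52, 21) + (15, 25). λ = (25 - 21)/(15 - 52) ≡ 4/16 mod 53. 16⁻¹ ≡ 10 (mod 53), so λ ≡ 40.
  x = λ² - 52 - 15 = 1600 - 67 ≡ 49; y = λ·(52 - 49) - 21 ≡ 46. → (49, 46)
5G: (49, 46) + (15, 25). λ = (25 - 46)/(15 - 49) ≡ 32/19 mod 53. 19⁻¹ ≡ 14 (mod 53) since 19·14 = 266 ≡ 1, so λ ≡ 24.
  x = λ² - 49 - 15 = 576 - 64 ≡ 35; y = λ·(49 - 35) - 46 ≡ 25. → (35, 25)
6G: (35, 25) + (15, 25). λ = (25 - 25)/(15 - 35) ≡ 0/33 mod 53. 33⁻¹ ≡ 45 (mod 53), so λ ≡ 0.
  x = λ² - 35 - 15 = 0 - 50 ≡ 3; y = λ·(35 - 3) - 25 ≡ 28. → (3, 28)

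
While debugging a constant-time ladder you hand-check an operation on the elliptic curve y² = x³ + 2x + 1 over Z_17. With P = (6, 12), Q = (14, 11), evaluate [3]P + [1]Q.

(1, 2)

First 3P:
Repeated addition: build up to 3P.
2P: tangent at (6, 12): λ = (3·6² + 2)/(2·12) ≡ 8/7. 7⁻¹ ≡ 5 (mod 17), so λ ≡ 8·5 ≡ 6.
  x = λ² - 6 - 6 = 36 - 12 ≡ 7; y = λ·(6 - 7) - 12 ≡ 16. → (7, 16)
3P: (7, 16) + (6, 12). λ = (12 - 16)/(6 - 7) ≡ 13/16 mod 17. 16⁻¹ ≡ 16 (mod 17) since 16·16 = 256 ≡ 1, so λ ≡ 4.
  x = λ² - 7 - 6 = 16 - 13 ≡ 3; y = λ·(7 - 3) - 16 ≡ 0. → (3, 0)
3P = (3, 0).
Finally 3P + Q:
(3, 0) + (14, 11). λ = (11 - 0)/(14 - 3) ≡ 11/11 mod 17. 11⁻¹ ≡ 14 (mod 17) since 11·14 = 154 ≡ 1, so λ ≡ 1.
  x = λ² - 3 - 14 = 1 - 17 ≡ 1; y = λ·(3 - 1) - 0 ≡ 2. → (1, 2)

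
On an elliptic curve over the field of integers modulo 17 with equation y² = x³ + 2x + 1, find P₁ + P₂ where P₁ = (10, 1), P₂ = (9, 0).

(10, 1) + (9, 0). λ = (0 - 1)/(9 - 10) ≡ 16/16 mod 17. 16⁻¹ ≡ 16 (mod 17) since 16·16 = 256 ≡ 1, so λ ≡ 1.
  x = λ² - 10 - 9 = 1 - 19 ≡ 16; y = λ·(10 - 16) - 1 ≡ 10. → (16, 10)

(16, 10)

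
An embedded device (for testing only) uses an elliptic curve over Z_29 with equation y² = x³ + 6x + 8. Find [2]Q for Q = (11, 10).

tangent at (11, 10): λ = (3·11² + 6)/(2·10) ≡ 21/20. 20⁻¹ ≡ 16 (mod 29) since 20·16 = 320 ≡ 1, so λ ≡ 21·16 ≡ 17.
  x = λ² - 11 - 11 = 289 - 22 ≡ 6; y = λ·(11 - 6) - 10 ≡ 17. → (6, 17)

(6, 17)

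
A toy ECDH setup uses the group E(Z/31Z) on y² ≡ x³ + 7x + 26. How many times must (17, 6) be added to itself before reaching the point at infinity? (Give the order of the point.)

4

2P: tangent at (17, 6): λ = (3·17² + 7)/(2·6) ≡ 6/12. 12⁻¹ ≡ 13 (mod 31) since 12·13 = 156 ≡ 1, so λ ≡ 6·13 ≡ 16.
  x = λ² - 17 - 17 = 256 - 34 ≡ 5; y = λ·(17 - 5) - 6 ≡ 0. → (5, 0)
3P: (5, 0) + (17, 6). λ = (6 - 0)/(17 - 5) ≡ 6/12 mod 31. 12⁻¹ ≡ 13 (mod 31), so λ ≡ 16.
  x = λ² - 5 - 17 = 256 - 22 ≡ 17; y = λ·(5 - 17) - 0 ≡ 25. → (17, 25)
4P: (17, 25) + (17, 6): same x and y₁ ≡ -y₂, so the sum is the point at infinity.
4P = the point at infinity, so the order is 4.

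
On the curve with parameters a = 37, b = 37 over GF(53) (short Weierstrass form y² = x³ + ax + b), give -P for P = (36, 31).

-(36, 31) = (36, -31 mod 53) = (36, 22).

(36, 22)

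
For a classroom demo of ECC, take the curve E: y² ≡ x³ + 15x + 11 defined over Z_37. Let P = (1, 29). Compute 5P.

Double-and-add on 5 = (101)₂. Start with P = (1, 29) for the leading 1-bit.
double: tangent at (1, 29): λ = (3·1² + 15)/(2·29) ≡ 18/21. 21⁻¹ ≡ 30 (mod 37), so λ ≡ 18·30 ≡ 22.
  x = λ² - 1 - 1 = 484 - 2 ≡ 1; y = λ·(1 - 1) - 29 ≡ 8. → (1, 8)
double: tangent at (1, 8): λ = (3·1² + 15)/(2·8) ≡ 18/16. 16⁻¹ ≡ 7 (mod 37), so λ ≡ 18·7 ≡ 15.
  x = λ² - 1 - 1 = 225 - 2 ≡ 1; y = λ·(1 - 1) - 8 ≡ 29. → (1, 29)
add P: tangent at (1, 29): λ = (3·1² + 15)/(2·29) ≡ 18/21. 21⁻¹ ≡ 30 (mod 37) since 21·30 = 630 ≡ 1, so λ ≡ 18·30 ≡ 22.
  x = λ² - 1 - 1 = 484 - 2 ≡ 1; y = λ·(1 - 1) - 29 ≡ 8. → (1, 8)

(1, 8)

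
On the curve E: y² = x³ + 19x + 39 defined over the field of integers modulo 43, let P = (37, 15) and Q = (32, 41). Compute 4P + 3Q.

First 4P:
Double-and-add on 4 = (100)₂. Start with P = (37, 15) for the leading 1-bit.
double: tangent at (37, 15): λ = (3·37² + 19)/(2·15) ≡ 41/30. 30⁻¹ ≡ 33 (mod 43) since 30·33 = 990 ≡ 1, so λ ≡ 41·33 ≡ 20.
  x = λ² - 37 - 37 = 400 - 74 ≡ 25; y = λ·(37 - 25) - 15 ≡ 10. → (25, 10)
double: tangent at (25, 10): λ = (3·25² + 19)/(2·10) ≡ 2/20. 20⁻¹ ≡ 28 (mod 43), so λ ≡ 2·28 ≡ 13.
  x = λ² - 25 - 25 = 169 - 50 ≡ 33; y = λ·(25 - 33) - 10 ≡ 15. → (33, 15)
4P = (33, 15).
Next 3Q:
Repeated addition: build up to 3Q.
2Q: tangent at (32, 41): λ = (3·32² + 19)/(2·41) ≡ 38/39. 39⁻¹ ≡ 32 (mod 43), so λ ≡ 38·32 ≡ 12.
  x = λ² - 32 - 32 = 144 - 64 ≡ 37; y = λ·(32 - 37) - 41 ≡ 28. → (37, 28)
3Q: (37, 28) + (32, 41). λ = (41 - 28)/(32 - 37) ≡ 13/38 mod 43. 38⁻¹ ≡ 17 (mod 43), so λ ≡ 6.
  x = λ² - 37 - 32 = 36 - 69 ≡ 10; y = λ·(37 - 10) - 28 ≡ 5. → (10, 5)
3Q = (10, 5).
Finally 4P + 3Q:
(33, 15) + (10, 5). λ = (5 - 15)/(10 - 33) ≡ 33/20 mod 43. 20⁻¹ ≡ 28 (mod 43), so λ ≡ 21.
  x = λ² - 33 - 10 = 441 - 43 ≡ 11; y = λ·(33 - 11) - 15 ≡ 17. → (11, 17)

(11, 17)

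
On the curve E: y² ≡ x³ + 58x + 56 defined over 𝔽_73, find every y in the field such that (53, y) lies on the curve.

x³ + 58x + 56 = 152007 ≡ 21 (mod 73).
21 is a non-residue mod 73; no y exists.

none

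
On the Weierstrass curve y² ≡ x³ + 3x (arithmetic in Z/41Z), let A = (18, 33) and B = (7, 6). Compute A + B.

(18, 33) + (7, 6). λ = (6 - 33)/(7 - 18) ≡ 14/30 mod 41. 30⁻¹ ≡ 26 (mod 41), so λ ≡ 36.
  x = λ² - 18 - 7 = 1296 - 25 ≡ 0; y = λ·(18 - 0) - 33 ≡ 0. → (0, 0)

(0, 0)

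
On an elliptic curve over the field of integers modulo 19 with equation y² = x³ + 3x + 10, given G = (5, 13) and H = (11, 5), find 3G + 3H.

First 3G:
Repeated addition: build up to 3G.
2G: tangent at (5, 13): λ = (3·5² + 3)/(2·13) ≡ 2/7. 7⁻¹ ≡ 11 (mod 19), so λ ≡ 2·11 ≡ 3.
  x = λ² - 5 - 5 = 9 - 10 ≡ 18; y = λ·(5 - 18) - 13 ≡ 5. → (18, 5)
3G: (18, 5) + (5, 13). λ = (13 - 5)/(5 - 18) ≡ 8/6 mod 19. 6⁻¹ ≡ 16 (mod 19), so λ ≡ 14.
  x = λ² - 18 - 5 = 196 - 23 ≡ 2; y = λ·(18 - 2) - 5 ≡ 10. → (2, 10)
3G = (2, 10).
Next 3H:
Repeated addition: build up to 3H.
2H: tangent at (11, 5): λ = (3·11² + 3)/(2·5) ≡ 5/10. 10⁻¹ ≡ 2 (mod 19), so λ ≡ 5·2 ≡ 10.
  x = λ² - 11 - 11 = 100 - 22 ≡ 2; y = λ·(11 - 2) - 5 ≡ 9. → (2, 9)
3H: (2, 9) + (11, 5). λ = (5 - 9)/(11 - 2) ≡ 15/9 mod 19. 9⁻¹ ≡ 17 (mod 19), so λ ≡ 8.
  x = λ² - 2 - 11 = 64 - 13 ≡ 13; y = λ·(2 - 13) - 9 ≡ 17. → (13, 17)
3H = (13, 17).
Finally 3G + 3H:
(2, 10) + (13, 17). λ = (17 - 10)/(13 - 2) ≡ 7/11 mod 19. 11⁻¹ ≡ 7 (mod 19), so λ ≡ 11.
  x = λ² - 2 - 13 = 121 - 15 ≡ 11; y = λ·(2 - 11) - 10 ≡ 5. → (11, 5)

(11, 5)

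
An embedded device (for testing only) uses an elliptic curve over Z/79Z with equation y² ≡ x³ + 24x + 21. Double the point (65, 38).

tangent at (65, 38): λ = (3·65² + 24)/(2·38) ≡ 59/76. 76⁻¹ ≡ 26 (mod 79) since 76·26 = 1976 ≡ 1, so λ ≡ 59·26 ≡ 33.
  x = λ² - 65 - 65 = 1089 - 130 ≡ 11; y = λ·(65 - 11) - 38 ≡ 6. → (11, 6)

(11, 6)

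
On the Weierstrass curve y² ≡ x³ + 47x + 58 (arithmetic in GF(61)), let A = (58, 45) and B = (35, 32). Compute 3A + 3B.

(35, 29)

First 3A:
Repeated addition: build up to 3A.
2A: tangent at (58, 45): λ = (3·58² + 47)/(2·45) ≡ 13/29. 29⁻¹ ≡ 40 (mod 61), so λ ≡ 13·40 ≡ 32.
  x = λ² - 58 - 58 = 1024 - 116 ≡ 54; y = λ·(58 - 54) - 45 ≡ 22. → (54, 22)
3A: (54, 22) + (58, 45). λ = (45 - 22)/(58 - 54) ≡ 23/4 mod 61. 4⁻¹ ≡ 46 (mod 61), so λ ≡ 21.
  x = λ² - 54 - 58 = 441 - 112 ≡ 24; y = λ·(54 - 24) - 22 ≡ 59. → (24, 59)
3A = (24, 59).
Next 3B:
Repeated addition: build up to 3B.
2B: tangent at (35, 32): λ = (3·35² + 47)/(2·32) ≡ 1/3. 3⁻¹ ≡ 41 (mod 61) since 3·41 = 123 ≡ 1, so λ ≡ 1·41 ≡ 41.
  x = λ² - 35 - 35 = 1681 - 70 ≡ 25; y = λ·(35 - 25) - 32 ≡ 12. → (25, 12)
3B: (25, 12) + (35, 32). λ = (32 - 12)/(35 - 25) ≡ 20/10 mod 61. 10⁻¹ ≡ 55 (mod 61), so λ ≡ 2.
  x = λ² - 25 - 35 = 4 - 60 ≡ 5; y = λ·(25 - 5) - 12 ≡ 28. → (5, 28)
3B = (5, 28).
Finally 3A + 3B:
(24, 59) + (5, 28). λ = (28 - 59)/(5 - 24) ≡ 30/42 mod 61. 42⁻¹ ≡ 16 (mod 61), so λ ≡ 53.
  x = λ² - 24 - 5 = 2809 - 29 ≡ 35; y = λ·(24 - 35) - 59 ≡ 29. → (35, 29)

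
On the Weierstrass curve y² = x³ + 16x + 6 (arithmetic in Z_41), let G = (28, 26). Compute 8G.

(27, 21)

Double-and-add on 8 = (1000)₂. Start with G = (28, 26) for the leading 1-bit.
double: tangent at (28, 26): λ = (3·28² + 16)/(2·26) ≡ 31/11. 11⁻¹ ≡ 15 (mod 41) since 11·15 = 165 ≡ 1, so λ ≡ 31·15 ≡ 14.
  x = λ² - 28 - 28 = 196 - 56 ≡ 17; y = λ·(28 - 17) - 26 ≡ 5. → (17, 5)
double: tangent at (17, 5): λ = (3·17² + 16)/(2·5) ≡ 22/10. 10⁻¹ ≡ 37 (mod 41), so λ ≡ 22·37 ≡ 35.
  x = λ² - 17 - 17 = 1225 - 34 ≡ 2; y = λ·(17 - 2) - 5 ≡ 28. → (2, 28)
double: tangent at (2, 28): λ = (3·2² + 16)/(2·28) ≡ 28/15. 15⁻¹ ≡ 11 (mod 41), so λ ≡ 28·11 ≡ 21.
  x = λ² - 2 - 2 = 441 - 4 ≡ 27; y = λ·(2 - 27) - 28 ≡ 21. → (27, 21)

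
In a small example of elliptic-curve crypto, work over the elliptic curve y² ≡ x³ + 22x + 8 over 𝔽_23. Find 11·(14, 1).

(18, 7)

Write P = (14, 1).
Repeated addition: build up to 11P.
2P: tangent at (14, 1): λ = (3·14² + 22)/(2·1) ≡ 12/2. 2⁻¹ ≡ 12 (mod 23), so λ ≡ 12·12 ≡ 6.
  x = λ² - 14 - 14 = 36 - 28 ≡ 8; y = λ·(14 - 8) - 1 ≡ 12. → (8, 12)
3P: (8, 12) + (14, 1). λ = (1 - 12)/(14 - 8) ≡ 12/6 mod 23. 6⁻¹ ≡ 4 (mod 23), so λ ≡ 2.
  x = λ² - 8 - 14 = 4 - 22 ≡ 5; y = λ·(8 - 5) - 12 ≡ 17. → (5, 17)
4P: (5, 17) + (14, 1). λ = (1 - 17)/(14 - 5) ≡ 7/9 mod 23. 9⁻¹ ≡ 18 (mod 23) since 9·18 = 162 ≡ 1, so λ ≡ 11.
  x = λ² - 5 - 14 = 121 - 19 ≡ 10; y = λ·(5 - 10) - 17 ≡ 20. → (10, 20)
5P: (10, 20) + (14, 1). λ = (1 - 20)/(14 - 10) ≡ 4/4 mod 23. 4⁻¹ ≡ 6 (mod 23), so λ ≡ 1.
  x = λ² - 10 - 14 = 1 - 24 ≡ 0; y = λ·(10 - 0) - 20 ≡ 13. → (0, 13)
6P: (0, 13) + (14, 1). λ = (1 - 13)/(14 - 0) ≡ 11/14 mod 23. 14⁻¹ ≡ 5 (mod 23), so λ ≡ 9.
  x = λ² - 0 - 14 = 81 - 14 ≡ 21; y = λ·(0 - 21) - 13 ≡ 5. → (21, 5)
7P: (21, 5) + (14, 1). λ = (1 - 5)/(14 - 21) ≡ 19/16 mod 23. 16⁻¹ ≡ 13 (mod 23) since 16·13 = 208 ≡ 1, so λ ≡ 17.
  x = λ² - 21 - 14 = 289 - 35 ≡ 1; y = λ·(21 - 1) - 5 ≡ 13. → (1, 13)
8P: (1, 13) + (14, 1). λ = (1 - 13)/(14 - 1) ≡ 11/13 mod 23. 13⁻¹ ≡ 16 (mod 23), so λ ≡ 15.
  x = λ² - 1 - 14 = 225 - 15 ≡ 3; y = λ·(1 - 3) - 13 ≡ 3. → (3, 3)
9P: (3, 3) + (14, 1). λ = (1 - 3)/(14 - 3) ≡ 21/11 mod 23. 11⁻¹ ≡ 21 (mod 23), so λ ≡ 4.
  x = λ² - 3 - 14 = 16 - 17 ≡ 22; y = λ·(3 - 22) - 3 ≡ 13. → (22, 13)
10P: (22, 13) + (14, 1). λ = (1 - 13)/(14 - 22) ≡ 11/15 mod 23. 15⁻¹ ≡ 20 (mod 23), so λ ≡ 13.
  x = λ² - 22 - 14 = 169 - 36 ≡ 18; y = λ·(22 - 18) - 13 ≡ 16. → (18, 16)
11P: (18, 16) + (14, 1). λ = (1 - 16)/(14 - 18) ≡ 8/19 mod 23. 19⁻¹ ≡ 17 (mod 23) since 19·17 = 323 ≡ 1, so λ ≡ 21.
  x = λ² - 18 - 14 = 441 - 32 ≡ 18; y = λ·(18 - 18) - 16 ≡ 7. → (18, 7)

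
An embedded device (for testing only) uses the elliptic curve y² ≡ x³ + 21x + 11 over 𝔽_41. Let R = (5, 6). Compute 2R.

tangent at (5, 6): λ = (3·5² + 21)/(2·6) ≡ 14/12. 12⁻¹ ≡ 24 (mod 41) since 12·24 = 288 ≡ 1, so λ ≡ 14·24 ≡ 8.
  x = λ² - 5 - 5 = 64 - 10 ≡ 13; y = λ·(5 - 13) - 6 ≡ 12. → (13, 12)

(13, 12)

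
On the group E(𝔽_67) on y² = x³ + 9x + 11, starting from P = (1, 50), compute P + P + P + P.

Repeated addition: build up to 4P.
2P: tangent at (1, 50): λ = (3·1² + 9)/(2·50) ≡ 12/33. 33⁻¹ ≡ 65 (mod 67), so λ ≡ 12·65 ≡ 43.
  x = λ² - 1 - 1 = 1849 - 2 ≡ 38; y = λ·(1 - 38) - 50 ≡ 34. → (38, 34)
3P: (38, 34) + (1, 50). λ = (50 - 34)/(1 - 38) ≡ 16/30 mod 67. 30⁻¹ ≡ 38 (mod 67) since 30·38 = 1140 ≡ 1, so λ ≡ 5.
  x = λ² - 38 - 1 = 25 - 39 ≡ 53; y = λ·(38 - 53) - 34 ≡ 25. → (53, 25)
4P: (53, 25) + (1, 50). λ = (50 - 25)/(1 - 53) ≡ 25/15 mod 67. 15⁻¹ ≡ 9 (mod 67), so λ ≡ 24.
  x = λ² - 53 - 1 = 576 - 54 ≡ 53; y = λ·(53 - 53) - 25 ≡ 42. → (53, 42)

(53, 42)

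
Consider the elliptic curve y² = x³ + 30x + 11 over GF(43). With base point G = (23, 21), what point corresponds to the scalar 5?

(20, 22)

Repeated addition: build up to 5G.
2G: tangent at (23, 21): λ = (3·23² + 30)/(2·21) ≡ 26/42. 42⁻¹ ≡ 42 (mod 43), so λ ≡ 26·42 ≡ 17.
  x = λ² - 23 - 23 = 289 - 46 ≡ 28; y = λ·(23 - 28) - 21 ≡ 23. → (28, 23)
3G: (28, 23) + (23, 21). λ = (21 - 23)/(23 - 28) ≡ 41/38 mod 43. 38⁻¹ ≡ 17 (mod 43) since 38·17 = 646 ≡ 1, so λ ≡ 9.
  x = λ² - 28 - 23 = 81 - 51 ≡ 30; y = λ·(28 - 30) - 23 ≡ 2. → (30, 2)
4G: (30, 2) + (23, 21). λ = (21 - 2)/(23 - 30) ≡ 19/36 mod 43. 36⁻¹ ≡ 6 (mod 43), so λ ≡ 28.
  x = λ² - 30 - 23 = 784 - 53 ≡ 0; y = λ·(30 - 0) - 2 ≡ 21. → (0, 21)
5G: (0, 21) + (23, 21). λ = (21 - 21)/(23 - 0) ≡ 0/23 mod 43. 23⁻¹ ≡ 15 (mod 43), so λ ≡ 0.
  x = λ² - 0 - 23 = 0 - 23 ≡ 20; y = λ·(0 - 20) - 21 ≡ 22. → (20, 22)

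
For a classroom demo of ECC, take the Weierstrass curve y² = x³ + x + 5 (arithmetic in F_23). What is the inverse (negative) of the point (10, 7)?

-(10, 7) = (10, -7 mod 23) = (10, 16).

(10, 16)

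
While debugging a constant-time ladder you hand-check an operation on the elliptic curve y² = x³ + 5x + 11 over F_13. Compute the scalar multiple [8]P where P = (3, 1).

(3, 12)

Repeated addition: build up to 8P.
2P: tangent at (3, 1): λ = (3·3² + 5)/(2·1) ≡ 6/2. 2⁻¹ ≡ 7 (mod 13), so λ ≡ 6·7 ≡ 3.
  x = λ² - 3 - 3 = 9 - 6 ≡ 3; y = λ·(3 - 3) - 1 ≡ 12. → (3, 12)
3P: (3, 12) + (3, 1): same x and y₁ ≡ -y₂, so the sum is the point at infinity.
4P: the point at infinity + (3, 1) = (3, 1) (identity).
5P: tangent at (3, 1): λ = (3·3² + 5)/(2·1) ≡ 6/2. 2⁻¹ ≡ 7 (mod 13), so λ ≡ 6·7 ≡ 3.
  x = λ² - 3 - 3 = 9 - 6 ≡ 3; y = λ·(3 - 3) - 1 ≡ 12. → (3, 12)
6P: (3, 12) + (3, 1): same x and y₁ ≡ -y₂, so the sum is the point at infinity.
7P: the point at infinity + (3, 1) = (3, 1) (identity).
8P: tangent at (3, 1): λ = (3·3² + 5)/(2·1) ≡ 6/2. 2⁻¹ ≡ 7 (mod 13) since 2·7 = 14 ≡ 1, so λ ≡ 6·7 ≡ 3.
  x = λ² - 3 - 3 = 9 - 6 ≡ 3; y = λ·(3 - 3) - 1 ≡ 12. → (3, 12)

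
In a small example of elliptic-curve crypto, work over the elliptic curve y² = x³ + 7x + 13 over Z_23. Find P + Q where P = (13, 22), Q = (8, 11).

(13, 22) + (8, 11). λ = (11 - 22)/(8 - 13) ≡ 12/18 mod 23. 18⁻¹ ≡ 9 (mod 23), so λ ≡ 16.
  x = λ² - 13 - 8 = 256 - 21 ≡ 5; y = λ·(13 - 5) - 22 ≡ 14. → (5, 14)

(5, 14)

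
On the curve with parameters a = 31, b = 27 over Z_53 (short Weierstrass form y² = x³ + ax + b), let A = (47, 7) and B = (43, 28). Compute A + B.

(27, 47)

(47, 7) + (43, 28). λ = (28 - 7)/(43 - 47) ≡ 21/49 mod 53. 49⁻¹ ≡ 13 (mod 53) since 49·13 = 637 ≡ 1, so λ ≡ 8.
  x = λ² - 47 - 43 = 64 - 90 ≡ 27; y = λ·(47 - 27) - 7 ≡ 47. → (27, 47)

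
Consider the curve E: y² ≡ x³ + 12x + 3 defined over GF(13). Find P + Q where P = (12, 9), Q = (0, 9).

(1, 4)

(12, 9) + (0, 9). λ = (9 - 9)/(0 - 12) ≡ 0/1 mod 13. 1⁻¹ ≡ 1 (mod 13), so λ ≡ 0.
  x = λ² - 12 - 0 = 0 - 12 ≡ 1; y = λ·(12 - 1) - 9 ≡ 4. → (1, 4)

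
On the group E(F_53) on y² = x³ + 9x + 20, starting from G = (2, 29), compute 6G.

Repeated addition: build up to 6G.
2G: tangent at (2, 29): λ = (3·2² + 9)/(2·29) ≡ 21/5. 5⁻¹ ≡ 32 (mod 53) since 5·32 = 160 ≡ 1, so λ ≡ 21·32 ≡ 36.
  x = λ² - 2 - 2 = 1296 - 4 ≡ 20; y = λ·(2 - 20) - 29 ≡ 12. → (20, 12)
3G: (20, 12) + (2, 29). λ = (29 - 12)/(2 - 20) ≡ 17/35 mod 53. 35⁻¹ ≡ 50 (mod 53) since 35·50 = 1750 ≡ 1, so λ ≡ 2.
  x = λ² - 20 - 2 = 4 - 22 ≡ 35; y = λ·(20 - 35) - 12 ≡ 11. → (35, 11)
4G: (35, 11) + (2, 29). λ = (29 - 11)/(2 - 35) ≡ 18/20 mod 53. 20⁻¹ ≡ 8 (mod 53), so λ ≡ 38.
  x = λ² - 35 - 2 = 1444 - 37 ≡ 29; y = λ·(35 - 29) - 11 ≡ 5. → (29, 5)
5G: (29, 5) + (2, 29). λ = (29 - 5)/(2 - 29) ≡ 24/26 mod 53. 26⁻¹ ≡ 51 (mod 53), so λ ≡ 5.
  x = λ² - 29 - 2 = 25 - 31 ≡ 47; y = λ·(29 - 47) - 5 ≡ 11. → (47, 11)
6G: (47, 11) + (2, 29). λ = (29 - 11)/(2 - 47) ≡ 18/8 mod 53. 8⁻¹ ≡ 20 (mod 53), so λ ≡ 42.
  x = λ² - 47 - 2 = 1764 - 49 ≡ 19; y = λ·(47 - 19) - 11 ≡ 52. → (19, 52)

(19, 52)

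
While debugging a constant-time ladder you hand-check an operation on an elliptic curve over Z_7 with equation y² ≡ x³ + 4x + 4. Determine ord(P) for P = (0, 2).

10

2P: tangent at (0, 2): λ = (3·0² + 4)/(2·2) ≡ 4/4. 4⁻¹ ≡ 2 (mod 7), so λ ≡ 4·2 ≡ 1.
  x = λ² - 0 - 0 = 1 - 0 ≡ 1; y = λ·(0 - 1) - 2 ≡ 4. → (1, 4)
3P: (1, 4) + (0, 2). λ = (2 - 4)/(0 - 1) ≡ 5/6 mod 7. 6⁻¹ ≡ 6 (mod 7), so λ ≡ 2.
  x = λ² - 1 - 0 = 4 - 1 ≡ 3; y = λ·(1 - 3) - 4 ≡ 6. → (3, 6)
4P: (3, 6) + (0, 2). λ = (2 - 6)/(0 - 3) ≡ 3/4 mod 7. 4⁻¹ ≡ 2 (mod 7), so λ ≡ 6.
  x = λ² - 3 - 0 = 36 - 3 ≡ 5; y = λ·(3 - 5) - 6 ≡ 3. → (5, 3)
5P: (5, 3) + (0, 2). λ = (2 - 3)/(0 - 5) ≡ 6/2 mod 7. 2⁻¹ ≡ 4 (mod 7), so λ ≡ 3.
  x = λ² - 5 - 0 = 9 - 5 ≡ 4; y = λ·(5 - 4) - 3 ≡ 0. → (4, 0)
6P: (4, 0) + (0, 2). λ = (2 - 0)/(0 - 4) ≡ 2/3 mod 7. 3⁻¹ ≡ 5 (mod 7) since 3·5 = 15 ≡ 1, so λ ≡ 3.
  x = λ² - 4 - 0 = 9 - 4 ≡ 5; y = λ·(4 - 5) - 0 ≡ 4. → (5, 4)
7P: (5, 4) + (0, 2). λ = (2 - 4)/(0 - 5) ≡ 5/2 mod 7. 2⁻¹ ≡ 4 (mod 7) since 2·4 = 8 ≡ 1, so λ ≡ 6.
  x = λ² - 5 - 0 = 36 - 5 ≡ 3; y = λ·(5 - 3) - 4 ≡ 1. → (3, 1)
8P: (3, 1) + (0, 2). λ = (2 - 1)/(0 - 3) ≡ 1/4 mod 7. 4⁻¹ ≡ 2 (mod 7), so λ ≡ 2.
  x = λ² - 3 - 0 = 4 - 3 ≡ 1; y = λ·(3 - 1) - 1 ≡ 3. → (1, 3)
9P: (1, 3) + (0, 2). λ = (2 - 3)/(0 - 1) ≡ 6/6 mod 7. 6⁻¹ ≡ 6 (mod 7), so λ ≡ 1.
  x = λ² - 1 - 0 = 1 - 1 ≡ 0; y = λ·(1 - 0) - 3 ≡ 5. → (0, 5)
10P: (0, 5) + (0, 2): same x and y₁ ≡ -y₂, so the sum is the point at infinity.
10P = the point at infinity, so the order is 10.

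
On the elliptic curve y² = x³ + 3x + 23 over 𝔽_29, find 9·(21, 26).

O

Write P = (21, 26).
Repeated addition: build up to 9P.
2P: tangent at (21, 26): λ = (3·21² + 3)/(2·26) ≡ 21/23. 23⁻¹ ≡ 24 (mod 29) since 23·24 = 552 ≡ 1, so λ ≡ 21·24 ≡ 11.
  x = λ² - 21 - 21 = 121 - 42 ≡ 21; y = λ·(21 - 21) - 26 ≡ 3. → (21, 3)
3P: (21, 3) + (21, 26): same x and y₁ ≡ -y₂, so the sum is 𝒪.
4P: 𝒪 + (21, 26) = (21, 26) (identity).
5P: tangent at (21, 26): λ = (3·21² + 3)/(2·26) ≡ 21/23. 23⁻¹ ≡ 24 (mod 29), so λ ≡ 21·24 ≡ 11.
  x = λ² - 21 - 21 = 121 - 42 ≡ 21; y = λ·(21 - 21) - 26 ≡ 3. → (21, 3)
6P: (21, 3) + (21, 26): same x and y₁ ≡ -y₂, so the sum is 𝒪.
7P: 𝒪 + (21, 26) = (21, 26) (identity).
8P: tangent at (21, 26): λ = (3·21² + 3)/(2·26) ≡ 21/23. 23⁻¹ ≡ 24 (mod 29) since 23·24 = 552 ≡ 1, so λ ≡ 21·24 ≡ 11.
  x = λ² - 21 - 21 = 121 - 42 ≡ 21; y = λ·(21 - 21) - 26 ≡ 3. → (21, 3)
9P: (21, 3) + (21, 26): same x and y₁ ≡ -y₂, so the sum is 𝒪.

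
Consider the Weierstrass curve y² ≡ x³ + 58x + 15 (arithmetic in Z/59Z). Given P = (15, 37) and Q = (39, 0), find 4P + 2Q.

(6, 44)

First 4P:
Repeated addition: build up to 4P.
2P: tangent at (15, 37): λ = (3·15² + 58)/(2·37) ≡ 25/15. 15⁻¹ ≡ 4 (mod 59), so λ ≡ 25·4 ≡ 41.
  x = λ² - 15 - 15 = 1681 - 30 ≡ 58; y = λ·(15 - 58) - 37 ≡ 29. → (58, 29)
3P: (58, 29) + (15, 37). λ = (37 - 29)/(15 - 58) ≡ 8/16 mod 59. 16⁻¹ ≡ 48 (mod 59) since 16·48 = 768 ≡ 1, so λ ≡ 30.
  x = λ² - 58 - 15 = 900 - 73 ≡ 1; y = λ·(58 - 1) - 29 ≡ 29. → (1, 29)
4P: (1, 29) + (15, 37). λ = (37 - 29)/(15 - 1) ≡ 8/14 mod 59. 14⁻¹ ≡ 38 (mod 59) since 14·38 = 532 ≡ 1, so λ ≡ 9.
  x = λ² - 1 - 15 = 81 - 16 ≡ 6; y = λ·(1 - 6) - 29 ≡ 44. → (6, 44)
4P = (6, 44).
Next 2Q:
Repeated addition: build up to 2Q.
2Q: (39, 0) + (39, 0): same x and y₁ ≡ -y₂, so the sum is ∞.
2Q = ∞.
Finally 4P + 2Q:
(6, 44) + ∞ = (6, 44) (identity).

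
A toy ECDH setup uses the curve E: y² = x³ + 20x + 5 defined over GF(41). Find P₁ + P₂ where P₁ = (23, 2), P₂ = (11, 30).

(17, 25)

(23, 2) + (11, 30). λ = (30 - 2)/(11 - 23) ≡ 28/29 mod 41. 29⁻¹ ≡ 17 (mod 41), so λ ≡ 25.
  x = λ² - 23 - 11 = 625 - 34 ≡ 17; y = λ·(23 - 17) - 2 ≡ 25. → (17, 25)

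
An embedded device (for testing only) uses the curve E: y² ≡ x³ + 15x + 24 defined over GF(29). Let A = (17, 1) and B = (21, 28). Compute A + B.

(17, 1) + (21, 28). λ = (28 - 1)/(21 - 17) ≡ 27/4 mod 29. 4⁻¹ ≡ 22 (mod 29), so λ ≡ 14.
  x = λ² - 17 - 21 = 196 - 38 ≡ 13; y = λ·(17 - 13) - 1 ≡ 26. → (13, 26)

(13, 26)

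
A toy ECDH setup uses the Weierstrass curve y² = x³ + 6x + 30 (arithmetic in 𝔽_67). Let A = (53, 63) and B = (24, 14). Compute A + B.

(6, 58)

(53, 63) + (24, 14). λ = (14 - 63)/(24 - 53) ≡ 18/38 mod 67. 38⁻¹ ≡ 30 (mod 67), so λ ≡ 4.
  x = λ² - 53 - 24 = 16 - 77 ≡ 6; y = λ·(53 - 6) - 63 ≡ 58. → (6, 58)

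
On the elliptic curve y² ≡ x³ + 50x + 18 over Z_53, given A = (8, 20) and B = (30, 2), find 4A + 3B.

(17, 51)

First 4A:
Double-and-add on 4 = (100)₂. Start with A = (8, 20) for the leading 1-bit.
double: tangent at (8, 20): λ = (3·8² + 50)/(2·20) ≡ 30/40. 40⁻¹ ≡ 4 (mod 53), so λ ≡ 30·4 ≡ 14.
  x = λ² - 8 - 8 = 196 - 16 ≡ 21; y = λ·(8 - 21) - 20 ≡ 10. → (21, 10)
double: tangent at (21, 10): λ = (3·21² + 50)/(2·10) ≡ 48/20. 20⁻¹ ≡ 8 (mod 53) since 20·8 = 160 ≡ 1, so λ ≡ 48·8 ≡ 13.
  x = λ² - 21 - 21 = 169 - 42 ≡ 21; y = λ·(21 - 21) - 10 ≡ 43. → (21, 43)
4A = (21, 43).
Next 3B:
Repeated addition: build up to 3B.
2B: tangent at (30, 2): λ = (3·30² + 50)/(2·2) ≡ 47/4. 4⁻¹ ≡ 40 (mod 53), so λ ≡ 47·40 ≡ 25.
  x = λ² - 30 - 30 = 625 - 60 ≡ 35; y = λ·(30 - 35) - 2 ≡ 32. → (35, 32)
3B: (35, 32) + (30, 2). λ = (2 - 32)/(30 - 35) ≡ 23/48 mod 53. 48⁻¹ ≡ 21 (mod 53) since 48·21 = 1008 ≡ 1, so λ ≡ 6.
  x = λ² - 35 - 30 = 36 - 65 ≡ 24; y = λ·(35 - 24) - 32 ≡ 34. → (24, 34)
3B = (24, 34).
Finally 4A + 3B:
(21, 43) + (24, 34). λ = (34 - 43)/(24 - 21) ≡ 44/3 mod 53. 3⁻¹ ≡ 18 (mod 53) since 3·18 = 54 ≡ 1, so λ ≡ 50.
  x = λ² - 21 - 24 = 2500 - 45 ≡ 17; y = λ·(21 - 17) - 43 ≡ 51. → (17, 51)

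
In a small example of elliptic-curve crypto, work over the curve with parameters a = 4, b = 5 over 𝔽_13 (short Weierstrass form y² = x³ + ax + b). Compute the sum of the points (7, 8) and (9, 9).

(7, 8) + (9, 9). λ = (9 - 8)/(9 - 7) ≡ 1/2 mod 13. 2⁻¹ ≡ 7 (mod 13), so λ ≡ 7.
  x = λ² - 7 - 9 = 49 - 16 ≡ 7; y = λ·(7 - 7) - 8 ≡ 5. → (7, 5)

(7, 5)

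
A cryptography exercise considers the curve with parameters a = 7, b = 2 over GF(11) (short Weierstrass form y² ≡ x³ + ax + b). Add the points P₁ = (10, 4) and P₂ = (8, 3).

(7, 3)

(10, 4) + (8, 3). λ = (3 - 4)/(8 - 10) ≡ 10/9 mod 11. 9⁻¹ ≡ 5 (mod 11), so λ ≡ 6.
  x = λ² - 10 - 8 = 36 - 18 ≡ 7; y = λ·(10 - 7) - 4 ≡ 3. → (7, 3)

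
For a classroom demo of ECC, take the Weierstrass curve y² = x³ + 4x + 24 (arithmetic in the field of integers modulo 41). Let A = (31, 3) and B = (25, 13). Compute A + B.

(6, 10)

(31, 3) + (25, 13). λ = (13 - 3)/(25 - 31) ≡ 10/35 mod 41. 35⁻¹ ≡ 34 (mod 41), so λ ≡ 12.
  x = λ² - 31 - 25 = 144 - 56 ≡ 6; y = λ·(31 - 6) - 3 ≡ 10. → (6, 10)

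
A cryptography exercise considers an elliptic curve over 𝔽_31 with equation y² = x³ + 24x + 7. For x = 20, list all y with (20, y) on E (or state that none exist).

x³ + 24x + 7 = 8487 ≡ 24 (mod 31).
24 is a non-residue mod 31; no y exists.

none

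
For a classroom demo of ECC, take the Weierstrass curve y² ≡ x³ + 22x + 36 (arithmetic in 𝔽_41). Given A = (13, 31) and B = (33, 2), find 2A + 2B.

First 2A:
Repeated addition: build up to 2A.
2A: tangent at (13, 31): λ = (3·13² + 22)/(2·31) ≡ 37/21. 21⁻¹ ≡ 2 (mod 41), so λ ≡ 37·2 ≡ 33.
  x = λ² - 13 - 13 = 1089 - 26 ≡ 38; y = λ·(13 - 38) - 31 ≡ 5. → (38, 5)
2A = (38, 5).
Next 2B:
Repeated addition: build up to 2B.
2B: tangent at (33, 2): λ = (3·33² + 22)/(2·2) ≡ 9/4. 4⁻¹ ≡ 31 (mod 41), so λ ≡ 9·31 ≡ 33.
  x = λ² - 33 - 33 = 1089 - 66 ≡ 39; y = λ·(33 - 39) - 2 ≡ 5. → (39, 5)
2B = (39, 5).
Finally 2A + 2B:
(38, 5) + (39, 5). λ = (5 - 5)/(39 - 38) ≡ 0/1 mod 41. 1⁻¹ ≡ 1 (mod 41) since 1·1 = 1 ≡ 1, so λ ≡ 0.
  x = λ² - 38 - 39 = 0 - 77 ≡ 5; y = λ·(38 - 5) - 5 ≡ 36. → (5, 36)

(5, 36)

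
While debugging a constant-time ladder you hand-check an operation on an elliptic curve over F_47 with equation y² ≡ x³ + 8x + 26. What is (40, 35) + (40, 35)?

(46, 39)

tangent at (40, 35): λ = (3·40² + 8)/(2·35) ≡ 14/23. 23⁻¹ ≡ 45 (mod 47), so λ ≡ 14·45 ≡ 19.
  x = λ² - 40 - 40 = 361 - 80 ≡ 46; y = λ·(40 - 46) - 35 ≡ 39. → (46, 39)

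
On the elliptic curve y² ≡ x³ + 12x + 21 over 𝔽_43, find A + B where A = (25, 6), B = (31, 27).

(25, 6) + (31, 27). λ = (27 - 6)/(31 - 25) ≡ 21/6 mod 43. 6⁻¹ ≡ 36 (mod 43), so λ ≡ 25.
  x = λ² - 25 - 31 = 625 - 56 ≡ 10; y = λ·(25 - 10) - 6 ≡ 25. → (10, 25)

(10, 25)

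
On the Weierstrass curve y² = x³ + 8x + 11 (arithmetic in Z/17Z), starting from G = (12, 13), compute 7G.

Double-and-add on 7 = (111)₂. Start with G = (12, 13) for the leading 1-bit.
double: tangent at (12, 13): λ = (3·12² + 8)/(2·13) ≡ 15/9. 9⁻¹ ≡ 2 (mod 17) since 9·2 = 18 ≡ 1, so λ ≡ 15·2 ≡ 13.
  x = λ² - 12 - 12 = 169 - 24 ≡ 9; y = λ·(12 - 9) - 13 ≡ 9. → (9, 9)
add G: (9, 9) + (12, 13). λ = (13 - 9)/(12 - 9) ≡ 4/3 mod 17. 3⁻¹ ≡ 6 (mod 17) since 3·6 = 18 ≡ 1, so λ ≡ 7.
  x = λ² - 9 - 12 = 49 - 21 ≡ 11; y = λ·(9 - 11) - 9 ≡ 11. → (11, 11)
double: tangent at (11, 11): λ = (3·11² + 8)/(2·11) ≡ 14/5. 5⁻¹ ≡ 7 (mod 17), so λ ≡ 14·7 ≡ 13.
  x = λ² - 11 - 11 = 169 - 22 ≡ 11; y = λ·(11 - 11) - 11 ≡ 6. → (11, 6)
add G: (11, 6) + (12, 13). λ = (13 - 6)/(12 - 11) ≡ 7/1 mod 17. 1⁻¹ ≡ 1 (mod 17), so λ ≡ 7.
  x = λ² - 11 - 12 = 49 - 23 ≡ 9; y = λ·(11 - 9) - 6 ≡ 8. → (9, 8)

(9, 8)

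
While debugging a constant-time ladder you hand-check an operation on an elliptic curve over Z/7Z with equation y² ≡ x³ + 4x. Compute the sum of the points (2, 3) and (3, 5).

(6, 3)

(2, 3) + (3, 5). λ = (5 - 3)/(3 - 2) ≡ 2/1 mod 7. 1⁻¹ ≡ 1 (mod 7), so λ ≡ 2.
  x = λ² - 2 - 3 = 4 - 5 ≡ 6; y = λ·(2 - 6) - 3 ≡ 3. → (6, 3)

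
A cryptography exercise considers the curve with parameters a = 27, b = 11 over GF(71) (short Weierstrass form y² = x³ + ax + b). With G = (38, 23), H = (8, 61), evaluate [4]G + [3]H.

(53, 56)

First 4G:
Repeated addition: build up to 4G.
2G: tangent at (38, 23): λ = (3·38² + 27)/(2·23) ≡ 28/46. 46⁻¹ ≡ 17 (mod 71), so λ ≡ 28·17 ≡ 50.
  x = λ² - 38 - 38 = 2500 - 76 ≡ 10; y = λ·(38 - 10) - 23 ≡ 28. → (10, 28)
3G: (10, 28) + (38, 23). λ = (23 - 28)/(38 - 10) ≡ 66/28 mod 71. 28⁻¹ ≡ 33 (mod 71) since 28·33 = 924 ≡ 1, so λ ≡ 48.
  x = λ² - 10 - 38 = 2304 - 48 ≡ 55; y = λ·(10 - 55) - 28 ≡ 13. → (55, 13)
4G: (55, 13) + (38, 23). λ = (23 - 13)/(38 - 55) ≡ 10/54 mod 71. 54⁻¹ ≡ 25 (mod 71), so λ ≡ 37.
  x = λ² - 55 - 38 = 1369 - 93 ≡ 69; y = λ·(55 - 69) - 13 ≡ 37. → (69, 37)
4G = (69, 37).
Next 3H:
Repeated addition: build up to 3H.
2H: tangent at (8, 61): λ = (3·8² + 27)/(2·61) ≡ 6/51. 51⁻¹ ≡ 39 (mod 71), so λ ≡ 6·39 ≡ 21.
  x = λ² - 8 - 8 = 441 - 16 ≡ 70; y = λ·(8 - 70) - 61 ≡ 57. → (70, 57)
3H: (70, 57) + (8, 61). λ = (61 - 57)/(8 - 70) ≡ 4/9 mod 71. 9⁻¹ ≡ 8 (mod 71), so λ ≡ 32.
  x = λ² - 70 - 8 = 1024 - 78 ≡ 23; y = λ·(70 - 23) - 57 ≡ 27. → (23, 27)
3H = (23, 27).
Finally 4G + 3H:
(69, 37) + (23, 27). λ = (27 - 37)/(23 - 69) ≡ 61/25 mod 71. 25⁻¹ ≡ 54 (mod 71) since 25·54 = 1350 ≡ 1, so λ ≡ 28.
  x = λ² - 69 - 23 = 784 - 92 ≡ 53; y = λ·(69 - 53) - 37 ≡ 56. → (53, 56)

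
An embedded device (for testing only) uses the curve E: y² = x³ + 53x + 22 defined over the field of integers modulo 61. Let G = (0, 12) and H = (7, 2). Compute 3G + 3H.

(10, 24)

First 3G:
Repeated addition: build up to 3G.
2G: tangent at (0, 12): λ = (3·0² + 53)/(2·12) ≡ 53/24. 24⁻¹ ≡ 28 (mod 61), so λ ≡ 53·28 ≡ 20.
  x = λ² - 0 - 0 = 400 - 0 ≡ 34; y = λ·(0 - 34) - 12 ≡ 40. → (34, 40)
3G: (34, 40) + (0, 12). λ = (12 - 40)/(0 - 34) ≡ 33/27 mod 61. 27⁻¹ ≡ 52 (mod 61), so λ ≡ 8.
  x = λ² - 34 - 0 = 64 - 34 ≡ 30; y = λ·(34 - 30) - 40 ≡ 53. → (30, 53)
3G = (30, 53).
Next 3H:
Repeated addition: build up to 3H.
2H: tangent at (7, 2): λ = (3·7² + 53)/(2·2) ≡ 17/4. 4⁻¹ ≡ 46 (mod 61), so λ ≡ 17·46 ≡ 50.
  x = λ² - 7 - 7 = 2500 - 14 ≡ 46; y = λ·(7 - 46) - 2 ≡ 0. → (46, 0)
3H: (46, 0) + (7, 2). λ = (2 - 0)/(7 - 46) ≡ 2/22 mod 61. 22⁻¹ ≡ 25 (mod 61), so λ ≡ 50.
  x = λ² - 46 - 7 = 2500 - 53 ≡ 7; y = λ·(46 - 7) - 0 ≡ 59. → (7, 59)
3H = (7, 59).
Finally 3G + 3H:
(30, 53) + (7, 59). λ = (59 - 53)/(7 - 30) ≡ 6/38 mod 61. 38⁻¹ ≡ 53 (mod 61), so λ ≡ 13.
  x = λ² - 30 - 7 = 169 - 37 ≡ 10; y = λ·(30 - 10) - 53 ≡ 24. → (10, 24)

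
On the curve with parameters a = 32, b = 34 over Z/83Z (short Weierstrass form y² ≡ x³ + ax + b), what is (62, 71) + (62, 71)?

tangent at (62, 71): λ = (3·62² + 32)/(2·71) ≡ 27/59. 59⁻¹ ≡ 38 (mod 83), so λ ≡ 27·38 ≡ 30.
  x = λ² - 62 - 62 = 900 - 124 ≡ 29; y = λ·(62 - 29) - 71 ≡ 6. → (29, 6)

(29, 6)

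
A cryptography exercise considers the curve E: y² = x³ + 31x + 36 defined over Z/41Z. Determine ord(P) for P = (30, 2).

7

2P: tangent at (30, 2): λ = (3·30² + 31)/(2·2) ≡ 25/4. 4⁻¹ ≡ 31 (mod 41) since 4·31 = 124 ≡ 1, so λ ≡ 25·31 ≡ 37.
  x = λ² - 30 - 30 = 1369 - 60 ≡ 38; y = λ·(30 - 38) - 2 ≡ 30. → (38, 30)
3P: (38, 30) + (30, 2). λ = (2 - 30)/(30 - 38) ≡ 13/33 mod 41. 33⁻¹ ≡ 5 (mod 41), so λ ≡ 24.
  x = λ² - 38 - 30 = 576 - 68 ≡ 16; y = λ·(38 - 16) - 30 ≡ 6. → (16, 6)
4P: (16, 6) + (30, 2). λ = (2 - 6)/(30 - 16) ≡ 37/14 mod 41. 14⁻¹ ≡ 3 (mod 41) since 14·3 = 42 ≡ 1, so λ ≡ 29.
  x = λ² - 16 - 30 = 841 - 46 ≡ 16; y = λ·(16 - 16) - 6 ≡ 35. → (16, 35)
5P: (16, 35) + (30, 2). λ = (2 - 35)/(30 - 16) ≡ 8/14 mod 41. 14⁻¹ ≡ 3 (mod 41), so λ ≡ 24.
  x = λ² - 16 - 30 = 576 - 46 ≡ 38; y = λ·(16 - 38) - 35 ≡ 11. → (38, 11)
6P: (38, 11) + (30, 2). λ = (2 - 11)/(30 - 38) ≡ 32/33 mod 41. 33⁻¹ ≡ 5 (mod 41) since 33·5 = 165 ≡ 1, so λ ≡ 37.
  x = λ² - 38 - 30 = 1369 - 68 ≡ 30; y = λ·(38 - 30) - 11 ≡ 39. → (30, 39)
7P: (30, 39) + (30, 2): same x and y₁ ≡ -y₂, so the sum is the point at infinity.
7P = the point at infinity, so the order is 7.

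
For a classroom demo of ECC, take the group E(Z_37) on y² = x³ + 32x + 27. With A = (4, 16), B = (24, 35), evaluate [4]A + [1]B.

First 4A:
Double-and-add on 4 = (100)₂. Start with A = (4, 16) for the leading 1-bit.
double: tangent at (4, 16): λ = (3·4² + 32)/(2·16) ≡ 6/32. 32⁻¹ ≡ 22 (mod 37) since 32·22 = 704 ≡ 1, so λ ≡ 6·22 ≡ 21.
  x = λ² - 4 - 4 = 441 - 8 ≡ 26; y = λ·(4 - 26) - 16 ≡ 3. → (26, 3)
double: tangent at (26, 3): λ = (3·26² + 32)/(2·3) ≡ 25/6. 6⁻¹ ≡ 31 (mod 37), so λ ≡ 25·31 ≡ 35.
  x = λ² - 26 - 26 = 1225 - 52 ≡ 26; y = λ·(26 - 26) - 3 ≡ 34. → (26, 34)
4A = (26, 34).
Finally 4A + B:
(26, 34) + (24, 35). λ = (35 - 34)/(24 - 26) ≡ 1/35 mod 37. 35⁻¹ ≡ 18 (mod 37), so λ ≡ 18.
  x = λ² - 26 - 24 = 324 - 50 ≡ 15; y = λ·(26 - 15) - 34 ≡ 16. → (15, 16)

(15, 16)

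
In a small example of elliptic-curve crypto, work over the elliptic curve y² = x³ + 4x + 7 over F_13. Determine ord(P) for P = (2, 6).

2P: tangent at (2, 6): λ = (3·2² + 4)/(2·6) ≡ 3/12. 12⁻¹ ≡ 12 (mod 13) since 12·12 = 144 ≡ 1, so λ ≡ 3·12 ≡ 10.
  x = λ² - 2 - 2 = 100 - 4 ≡ 5; y = λ·(2 - 5) - 6 ≡ 3. → (5, 3)
3P: (5, 3) + (2, 6). λ = (6 - 3)/(2 - 5) ≡ 3/10 mod 13. 10⁻¹ ≡ 4 (mod 13), so λ ≡ 12.
  x = λ² - 5 - 2 = 144 - 7 ≡ 7; y = λ·(5 - 7) - 3 ≡ 12. → (7, 12)
4P: (7, 12) + (2, 6). λ = (6 - 12)/(2 - 7) ≡ 7/8 mod 13. 8⁻¹ ≡ 5 (mod 13) since 8·5 = 40 ≡ 1, so λ ≡ 9.
  x = λ² - 7 - 2 = 81 - 9 ≡ 7; y = λ·(7 - 7) - 12 ≡ 1. → (7, 1)
5P: (7, 1) + (2, 6). λ = (6 - 1)/(2 - 7) ≡ 5/8 mod 13. 8⁻¹ ≡ 5 (mod 13) since 8·5 = 40 ≡ 1, so λ ≡ 12.
  x = λ² - 7 - 2 = 144 - 9 ≡ 5; y = λ·(7 - 5) - 1 ≡ 10. → (5, 10)
6P: (5, 10) + (2, 6). λ = (6 - 10)/(2 - 5) ≡ 9/10 mod 13. 10⁻¹ ≡ 4 (mod 13) since 10·4 = 40 ≡ 1, so λ ≡ 10.
  x = λ² - 5 - 2 = 100 - 7 ≡ 2; y = λ·(5 - 2) - 10 ≡ 7. → (2, 7)
7P: (2, 7) + (2, 6): same x and y₁ ≡ -y₂, so the sum is ∞.
7P = ∞, so the order is 7.

7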